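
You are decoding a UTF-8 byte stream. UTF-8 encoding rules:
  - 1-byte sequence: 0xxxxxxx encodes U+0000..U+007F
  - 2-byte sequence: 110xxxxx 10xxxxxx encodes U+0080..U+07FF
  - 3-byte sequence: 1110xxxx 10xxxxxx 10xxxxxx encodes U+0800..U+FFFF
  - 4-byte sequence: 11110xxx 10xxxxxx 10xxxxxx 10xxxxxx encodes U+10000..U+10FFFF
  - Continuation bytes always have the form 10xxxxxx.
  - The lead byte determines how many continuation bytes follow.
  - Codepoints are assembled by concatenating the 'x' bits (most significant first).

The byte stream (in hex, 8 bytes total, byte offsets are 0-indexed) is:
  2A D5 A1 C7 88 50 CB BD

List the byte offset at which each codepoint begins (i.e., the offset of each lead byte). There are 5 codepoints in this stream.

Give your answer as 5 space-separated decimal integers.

Answer: 0 1 3 5 6

Derivation:
Byte[0]=2A: 1-byte ASCII. cp=U+002A
Byte[1]=D5: 2-byte lead, need 1 cont bytes. acc=0x15
Byte[2]=A1: continuation. acc=(acc<<6)|0x21=0x561
Completed: cp=U+0561 (starts at byte 1)
Byte[3]=C7: 2-byte lead, need 1 cont bytes. acc=0x7
Byte[4]=88: continuation. acc=(acc<<6)|0x08=0x1C8
Completed: cp=U+01C8 (starts at byte 3)
Byte[5]=50: 1-byte ASCII. cp=U+0050
Byte[6]=CB: 2-byte lead, need 1 cont bytes. acc=0xB
Byte[7]=BD: continuation. acc=(acc<<6)|0x3D=0x2FD
Completed: cp=U+02FD (starts at byte 6)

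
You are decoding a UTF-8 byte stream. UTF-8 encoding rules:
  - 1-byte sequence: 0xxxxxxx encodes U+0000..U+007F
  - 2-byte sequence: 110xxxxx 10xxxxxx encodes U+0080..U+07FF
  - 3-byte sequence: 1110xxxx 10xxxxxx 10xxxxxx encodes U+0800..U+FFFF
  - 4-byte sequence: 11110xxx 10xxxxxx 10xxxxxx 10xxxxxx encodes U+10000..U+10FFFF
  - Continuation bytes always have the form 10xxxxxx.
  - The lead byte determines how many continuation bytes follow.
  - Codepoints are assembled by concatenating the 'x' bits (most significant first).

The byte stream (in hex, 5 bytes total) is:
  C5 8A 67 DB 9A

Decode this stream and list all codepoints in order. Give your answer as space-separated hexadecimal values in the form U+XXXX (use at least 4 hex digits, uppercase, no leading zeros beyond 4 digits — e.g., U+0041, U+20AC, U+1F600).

Byte[0]=C5: 2-byte lead, need 1 cont bytes. acc=0x5
Byte[1]=8A: continuation. acc=(acc<<6)|0x0A=0x14A
Completed: cp=U+014A (starts at byte 0)
Byte[2]=67: 1-byte ASCII. cp=U+0067
Byte[3]=DB: 2-byte lead, need 1 cont bytes. acc=0x1B
Byte[4]=9A: continuation. acc=(acc<<6)|0x1A=0x6DA
Completed: cp=U+06DA (starts at byte 3)

Answer: U+014A U+0067 U+06DA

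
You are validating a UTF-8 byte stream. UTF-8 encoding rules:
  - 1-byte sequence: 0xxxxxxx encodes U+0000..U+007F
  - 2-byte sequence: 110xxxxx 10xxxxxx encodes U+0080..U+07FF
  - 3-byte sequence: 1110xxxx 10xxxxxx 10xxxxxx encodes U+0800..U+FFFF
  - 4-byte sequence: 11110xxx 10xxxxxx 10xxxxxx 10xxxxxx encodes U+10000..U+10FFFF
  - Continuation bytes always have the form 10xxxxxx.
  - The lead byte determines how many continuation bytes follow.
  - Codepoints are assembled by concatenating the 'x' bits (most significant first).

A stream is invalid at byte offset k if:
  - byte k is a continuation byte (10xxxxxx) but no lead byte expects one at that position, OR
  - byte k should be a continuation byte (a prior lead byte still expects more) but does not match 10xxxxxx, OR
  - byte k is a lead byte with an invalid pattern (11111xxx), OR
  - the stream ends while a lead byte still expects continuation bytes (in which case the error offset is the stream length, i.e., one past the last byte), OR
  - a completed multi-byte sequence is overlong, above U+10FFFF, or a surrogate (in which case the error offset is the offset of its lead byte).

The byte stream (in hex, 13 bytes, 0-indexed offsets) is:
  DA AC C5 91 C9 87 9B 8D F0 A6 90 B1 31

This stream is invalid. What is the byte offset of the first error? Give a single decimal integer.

Byte[0]=DA: 2-byte lead, need 1 cont bytes. acc=0x1A
Byte[1]=AC: continuation. acc=(acc<<6)|0x2C=0x6AC
Completed: cp=U+06AC (starts at byte 0)
Byte[2]=C5: 2-byte lead, need 1 cont bytes. acc=0x5
Byte[3]=91: continuation. acc=(acc<<6)|0x11=0x151
Completed: cp=U+0151 (starts at byte 2)
Byte[4]=C9: 2-byte lead, need 1 cont bytes. acc=0x9
Byte[5]=87: continuation. acc=(acc<<6)|0x07=0x247
Completed: cp=U+0247 (starts at byte 4)
Byte[6]=9B: INVALID lead byte (not 0xxx/110x/1110/11110)

Answer: 6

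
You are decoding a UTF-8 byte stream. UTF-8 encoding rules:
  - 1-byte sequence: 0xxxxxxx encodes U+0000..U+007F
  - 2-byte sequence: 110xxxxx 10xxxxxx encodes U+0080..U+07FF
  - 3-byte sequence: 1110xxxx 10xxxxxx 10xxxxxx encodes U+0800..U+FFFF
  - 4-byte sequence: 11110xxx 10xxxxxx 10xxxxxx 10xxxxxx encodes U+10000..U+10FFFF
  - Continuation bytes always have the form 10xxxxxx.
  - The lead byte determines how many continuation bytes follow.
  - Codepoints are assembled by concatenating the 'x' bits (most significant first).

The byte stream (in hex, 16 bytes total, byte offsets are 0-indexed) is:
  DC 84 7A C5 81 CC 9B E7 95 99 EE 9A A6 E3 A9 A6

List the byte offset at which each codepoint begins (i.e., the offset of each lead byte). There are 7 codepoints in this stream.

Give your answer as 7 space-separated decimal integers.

Answer: 0 2 3 5 7 10 13

Derivation:
Byte[0]=DC: 2-byte lead, need 1 cont bytes. acc=0x1C
Byte[1]=84: continuation. acc=(acc<<6)|0x04=0x704
Completed: cp=U+0704 (starts at byte 0)
Byte[2]=7A: 1-byte ASCII. cp=U+007A
Byte[3]=C5: 2-byte lead, need 1 cont bytes. acc=0x5
Byte[4]=81: continuation. acc=(acc<<6)|0x01=0x141
Completed: cp=U+0141 (starts at byte 3)
Byte[5]=CC: 2-byte lead, need 1 cont bytes. acc=0xC
Byte[6]=9B: continuation. acc=(acc<<6)|0x1B=0x31B
Completed: cp=U+031B (starts at byte 5)
Byte[7]=E7: 3-byte lead, need 2 cont bytes. acc=0x7
Byte[8]=95: continuation. acc=(acc<<6)|0x15=0x1D5
Byte[9]=99: continuation. acc=(acc<<6)|0x19=0x7559
Completed: cp=U+7559 (starts at byte 7)
Byte[10]=EE: 3-byte lead, need 2 cont bytes. acc=0xE
Byte[11]=9A: continuation. acc=(acc<<6)|0x1A=0x39A
Byte[12]=A6: continuation. acc=(acc<<6)|0x26=0xE6A6
Completed: cp=U+E6A6 (starts at byte 10)
Byte[13]=E3: 3-byte lead, need 2 cont bytes. acc=0x3
Byte[14]=A9: continuation. acc=(acc<<6)|0x29=0xE9
Byte[15]=A6: continuation. acc=(acc<<6)|0x26=0x3A66
Completed: cp=U+3A66 (starts at byte 13)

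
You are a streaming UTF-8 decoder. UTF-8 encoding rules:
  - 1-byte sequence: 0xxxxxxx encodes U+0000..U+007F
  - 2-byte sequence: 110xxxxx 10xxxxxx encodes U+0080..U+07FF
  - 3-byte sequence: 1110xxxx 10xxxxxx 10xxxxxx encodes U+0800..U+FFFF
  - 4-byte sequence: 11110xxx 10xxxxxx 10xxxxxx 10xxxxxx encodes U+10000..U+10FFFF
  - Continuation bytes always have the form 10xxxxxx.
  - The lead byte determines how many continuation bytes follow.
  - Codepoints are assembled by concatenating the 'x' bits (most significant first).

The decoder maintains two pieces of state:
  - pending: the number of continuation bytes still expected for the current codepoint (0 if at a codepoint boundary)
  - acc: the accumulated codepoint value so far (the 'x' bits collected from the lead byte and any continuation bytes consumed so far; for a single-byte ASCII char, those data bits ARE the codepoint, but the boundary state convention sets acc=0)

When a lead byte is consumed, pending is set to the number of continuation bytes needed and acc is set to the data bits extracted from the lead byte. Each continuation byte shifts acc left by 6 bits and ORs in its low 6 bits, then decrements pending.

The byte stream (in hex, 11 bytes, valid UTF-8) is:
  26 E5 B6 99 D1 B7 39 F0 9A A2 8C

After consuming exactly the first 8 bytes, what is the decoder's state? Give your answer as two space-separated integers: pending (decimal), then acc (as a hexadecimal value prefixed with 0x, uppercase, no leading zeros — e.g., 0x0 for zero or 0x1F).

Answer: 3 0x0

Derivation:
Byte[0]=26: 1-byte. pending=0, acc=0x0
Byte[1]=E5: 3-byte lead. pending=2, acc=0x5
Byte[2]=B6: continuation. acc=(acc<<6)|0x36=0x176, pending=1
Byte[3]=99: continuation. acc=(acc<<6)|0x19=0x5D99, pending=0
Byte[4]=D1: 2-byte lead. pending=1, acc=0x11
Byte[5]=B7: continuation. acc=(acc<<6)|0x37=0x477, pending=0
Byte[6]=39: 1-byte. pending=0, acc=0x0
Byte[7]=F0: 4-byte lead. pending=3, acc=0x0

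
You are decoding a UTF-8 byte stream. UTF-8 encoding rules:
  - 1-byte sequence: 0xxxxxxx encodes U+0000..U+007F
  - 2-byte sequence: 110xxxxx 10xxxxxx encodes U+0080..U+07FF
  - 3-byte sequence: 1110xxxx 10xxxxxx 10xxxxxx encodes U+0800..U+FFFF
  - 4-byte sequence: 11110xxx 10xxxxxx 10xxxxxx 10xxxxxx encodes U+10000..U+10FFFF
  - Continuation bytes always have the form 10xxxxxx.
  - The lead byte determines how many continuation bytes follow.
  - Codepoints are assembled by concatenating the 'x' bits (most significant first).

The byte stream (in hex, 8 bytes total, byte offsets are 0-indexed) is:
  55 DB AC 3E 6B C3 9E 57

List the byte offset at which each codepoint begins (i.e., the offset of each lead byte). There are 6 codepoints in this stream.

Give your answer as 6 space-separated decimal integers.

Byte[0]=55: 1-byte ASCII. cp=U+0055
Byte[1]=DB: 2-byte lead, need 1 cont bytes. acc=0x1B
Byte[2]=AC: continuation. acc=(acc<<6)|0x2C=0x6EC
Completed: cp=U+06EC (starts at byte 1)
Byte[3]=3E: 1-byte ASCII. cp=U+003E
Byte[4]=6B: 1-byte ASCII. cp=U+006B
Byte[5]=C3: 2-byte lead, need 1 cont bytes. acc=0x3
Byte[6]=9E: continuation. acc=(acc<<6)|0x1E=0xDE
Completed: cp=U+00DE (starts at byte 5)
Byte[7]=57: 1-byte ASCII. cp=U+0057

Answer: 0 1 3 4 5 7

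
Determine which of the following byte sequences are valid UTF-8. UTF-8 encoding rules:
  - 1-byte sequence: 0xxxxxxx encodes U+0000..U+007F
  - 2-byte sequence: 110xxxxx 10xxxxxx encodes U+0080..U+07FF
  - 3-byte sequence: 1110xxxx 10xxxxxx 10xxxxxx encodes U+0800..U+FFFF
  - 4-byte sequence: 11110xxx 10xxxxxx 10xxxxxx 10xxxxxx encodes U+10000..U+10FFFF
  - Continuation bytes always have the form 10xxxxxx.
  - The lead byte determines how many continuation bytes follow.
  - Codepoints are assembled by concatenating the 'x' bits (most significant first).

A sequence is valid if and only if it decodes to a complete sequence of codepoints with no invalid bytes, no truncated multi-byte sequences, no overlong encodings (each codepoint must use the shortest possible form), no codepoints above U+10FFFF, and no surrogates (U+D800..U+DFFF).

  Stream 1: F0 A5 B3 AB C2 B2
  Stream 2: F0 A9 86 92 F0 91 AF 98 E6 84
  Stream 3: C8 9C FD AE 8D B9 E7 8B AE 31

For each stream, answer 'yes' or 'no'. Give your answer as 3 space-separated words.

Stream 1: decodes cleanly. VALID
Stream 2: error at byte offset 10. INVALID
Stream 3: error at byte offset 2. INVALID

Answer: yes no no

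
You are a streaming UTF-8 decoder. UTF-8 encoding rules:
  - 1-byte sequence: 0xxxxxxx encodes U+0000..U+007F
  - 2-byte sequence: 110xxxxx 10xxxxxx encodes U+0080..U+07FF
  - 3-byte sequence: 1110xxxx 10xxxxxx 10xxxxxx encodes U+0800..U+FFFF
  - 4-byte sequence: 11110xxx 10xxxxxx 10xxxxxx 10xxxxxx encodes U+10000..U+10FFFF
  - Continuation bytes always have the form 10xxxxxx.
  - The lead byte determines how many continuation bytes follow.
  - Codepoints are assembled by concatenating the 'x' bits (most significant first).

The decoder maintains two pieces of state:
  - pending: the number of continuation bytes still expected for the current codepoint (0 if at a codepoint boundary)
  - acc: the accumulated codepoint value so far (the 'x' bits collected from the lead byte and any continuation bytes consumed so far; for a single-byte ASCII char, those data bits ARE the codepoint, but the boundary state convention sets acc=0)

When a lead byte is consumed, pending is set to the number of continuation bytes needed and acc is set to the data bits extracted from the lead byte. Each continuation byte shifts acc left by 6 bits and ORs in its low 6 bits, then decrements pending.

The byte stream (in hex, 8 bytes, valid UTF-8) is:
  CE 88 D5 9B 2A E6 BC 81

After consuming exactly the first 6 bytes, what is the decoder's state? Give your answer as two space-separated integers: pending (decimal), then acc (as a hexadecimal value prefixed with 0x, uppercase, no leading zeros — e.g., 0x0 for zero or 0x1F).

Byte[0]=CE: 2-byte lead. pending=1, acc=0xE
Byte[1]=88: continuation. acc=(acc<<6)|0x08=0x388, pending=0
Byte[2]=D5: 2-byte lead. pending=1, acc=0x15
Byte[3]=9B: continuation. acc=(acc<<6)|0x1B=0x55B, pending=0
Byte[4]=2A: 1-byte. pending=0, acc=0x0
Byte[5]=E6: 3-byte lead. pending=2, acc=0x6

Answer: 2 0x6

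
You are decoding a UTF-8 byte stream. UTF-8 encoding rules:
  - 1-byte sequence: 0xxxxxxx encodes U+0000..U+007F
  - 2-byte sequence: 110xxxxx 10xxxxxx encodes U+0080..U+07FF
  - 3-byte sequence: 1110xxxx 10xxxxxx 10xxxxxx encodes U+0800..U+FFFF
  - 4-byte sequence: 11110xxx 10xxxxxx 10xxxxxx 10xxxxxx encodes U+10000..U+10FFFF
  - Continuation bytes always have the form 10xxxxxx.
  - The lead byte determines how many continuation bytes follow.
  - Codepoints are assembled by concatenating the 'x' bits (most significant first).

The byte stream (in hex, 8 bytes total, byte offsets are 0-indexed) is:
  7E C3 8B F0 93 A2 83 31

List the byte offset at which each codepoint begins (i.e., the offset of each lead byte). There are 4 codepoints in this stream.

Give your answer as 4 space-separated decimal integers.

Byte[0]=7E: 1-byte ASCII. cp=U+007E
Byte[1]=C3: 2-byte lead, need 1 cont bytes. acc=0x3
Byte[2]=8B: continuation. acc=(acc<<6)|0x0B=0xCB
Completed: cp=U+00CB (starts at byte 1)
Byte[3]=F0: 4-byte lead, need 3 cont bytes. acc=0x0
Byte[4]=93: continuation. acc=(acc<<6)|0x13=0x13
Byte[5]=A2: continuation. acc=(acc<<6)|0x22=0x4E2
Byte[6]=83: continuation. acc=(acc<<6)|0x03=0x13883
Completed: cp=U+13883 (starts at byte 3)
Byte[7]=31: 1-byte ASCII. cp=U+0031

Answer: 0 1 3 7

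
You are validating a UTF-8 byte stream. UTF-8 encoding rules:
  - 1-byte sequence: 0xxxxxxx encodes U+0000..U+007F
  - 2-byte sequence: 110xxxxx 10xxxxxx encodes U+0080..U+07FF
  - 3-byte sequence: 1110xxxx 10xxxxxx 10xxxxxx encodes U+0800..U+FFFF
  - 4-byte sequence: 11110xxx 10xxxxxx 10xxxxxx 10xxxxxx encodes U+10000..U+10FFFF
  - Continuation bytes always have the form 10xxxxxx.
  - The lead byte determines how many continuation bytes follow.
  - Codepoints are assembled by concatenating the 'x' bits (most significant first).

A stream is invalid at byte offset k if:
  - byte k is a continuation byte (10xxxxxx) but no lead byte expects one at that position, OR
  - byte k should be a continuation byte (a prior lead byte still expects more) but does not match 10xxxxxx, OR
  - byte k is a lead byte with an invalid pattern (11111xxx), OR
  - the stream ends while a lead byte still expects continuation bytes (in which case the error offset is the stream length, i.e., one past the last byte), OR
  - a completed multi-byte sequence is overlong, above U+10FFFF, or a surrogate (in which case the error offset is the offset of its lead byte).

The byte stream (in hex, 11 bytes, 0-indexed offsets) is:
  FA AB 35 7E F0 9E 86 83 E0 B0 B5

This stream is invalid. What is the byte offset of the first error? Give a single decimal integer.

Byte[0]=FA: INVALID lead byte (not 0xxx/110x/1110/11110)

Answer: 0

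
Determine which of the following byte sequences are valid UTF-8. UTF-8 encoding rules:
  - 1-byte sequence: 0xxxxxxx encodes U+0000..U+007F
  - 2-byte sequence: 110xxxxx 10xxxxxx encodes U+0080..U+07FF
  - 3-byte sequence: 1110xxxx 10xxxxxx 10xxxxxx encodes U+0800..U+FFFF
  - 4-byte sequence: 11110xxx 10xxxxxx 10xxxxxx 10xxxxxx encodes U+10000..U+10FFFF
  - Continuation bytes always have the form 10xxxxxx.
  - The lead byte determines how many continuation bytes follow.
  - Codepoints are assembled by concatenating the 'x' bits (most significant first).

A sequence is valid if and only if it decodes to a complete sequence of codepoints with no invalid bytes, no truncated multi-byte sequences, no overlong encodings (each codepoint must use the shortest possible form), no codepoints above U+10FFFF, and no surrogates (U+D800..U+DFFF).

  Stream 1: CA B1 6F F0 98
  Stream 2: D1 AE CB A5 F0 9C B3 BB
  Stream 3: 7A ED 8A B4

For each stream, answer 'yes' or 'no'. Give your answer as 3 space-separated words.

Stream 1: error at byte offset 5. INVALID
Stream 2: decodes cleanly. VALID
Stream 3: decodes cleanly. VALID

Answer: no yes yes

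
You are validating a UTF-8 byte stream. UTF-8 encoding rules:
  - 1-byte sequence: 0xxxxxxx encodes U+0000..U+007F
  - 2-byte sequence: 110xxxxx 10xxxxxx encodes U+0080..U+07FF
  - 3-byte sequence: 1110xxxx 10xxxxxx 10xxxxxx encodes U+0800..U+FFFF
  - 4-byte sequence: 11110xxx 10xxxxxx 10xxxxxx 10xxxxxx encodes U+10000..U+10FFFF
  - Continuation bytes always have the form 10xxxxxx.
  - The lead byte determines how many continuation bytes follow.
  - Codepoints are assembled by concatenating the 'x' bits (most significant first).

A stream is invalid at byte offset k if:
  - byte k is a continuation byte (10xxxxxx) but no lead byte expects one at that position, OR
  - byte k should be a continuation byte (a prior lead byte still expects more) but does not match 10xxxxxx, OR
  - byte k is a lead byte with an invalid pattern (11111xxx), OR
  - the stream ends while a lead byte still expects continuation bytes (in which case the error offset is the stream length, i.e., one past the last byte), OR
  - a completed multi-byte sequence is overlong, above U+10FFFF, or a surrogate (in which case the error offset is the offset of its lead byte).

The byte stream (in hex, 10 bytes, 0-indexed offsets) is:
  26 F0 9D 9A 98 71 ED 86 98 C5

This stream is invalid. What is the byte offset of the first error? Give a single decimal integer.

Answer: 10

Derivation:
Byte[0]=26: 1-byte ASCII. cp=U+0026
Byte[1]=F0: 4-byte lead, need 3 cont bytes. acc=0x0
Byte[2]=9D: continuation. acc=(acc<<6)|0x1D=0x1D
Byte[3]=9A: continuation. acc=(acc<<6)|0x1A=0x75A
Byte[4]=98: continuation. acc=(acc<<6)|0x18=0x1D698
Completed: cp=U+1D698 (starts at byte 1)
Byte[5]=71: 1-byte ASCII. cp=U+0071
Byte[6]=ED: 3-byte lead, need 2 cont bytes. acc=0xD
Byte[7]=86: continuation. acc=(acc<<6)|0x06=0x346
Byte[8]=98: continuation. acc=(acc<<6)|0x18=0xD198
Completed: cp=U+D198 (starts at byte 6)
Byte[9]=C5: 2-byte lead, need 1 cont bytes. acc=0x5
Byte[10]: stream ended, expected continuation. INVALID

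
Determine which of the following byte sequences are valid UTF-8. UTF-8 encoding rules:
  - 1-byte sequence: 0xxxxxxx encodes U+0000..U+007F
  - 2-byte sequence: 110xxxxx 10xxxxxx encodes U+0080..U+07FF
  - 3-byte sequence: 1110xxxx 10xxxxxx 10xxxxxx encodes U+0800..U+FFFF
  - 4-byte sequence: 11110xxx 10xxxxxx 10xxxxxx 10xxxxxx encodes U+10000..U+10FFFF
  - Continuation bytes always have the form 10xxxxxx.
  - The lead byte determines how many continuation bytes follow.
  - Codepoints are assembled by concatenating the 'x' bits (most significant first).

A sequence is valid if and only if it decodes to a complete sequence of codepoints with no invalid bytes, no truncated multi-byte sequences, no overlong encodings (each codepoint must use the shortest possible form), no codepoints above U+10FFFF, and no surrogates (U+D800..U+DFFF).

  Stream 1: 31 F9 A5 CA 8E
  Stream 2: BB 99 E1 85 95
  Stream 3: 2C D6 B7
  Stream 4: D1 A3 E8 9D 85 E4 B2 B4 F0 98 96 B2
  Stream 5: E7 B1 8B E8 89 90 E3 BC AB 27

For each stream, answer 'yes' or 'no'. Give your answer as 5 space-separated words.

Stream 1: error at byte offset 1. INVALID
Stream 2: error at byte offset 0. INVALID
Stream 3: decodes cleanly. VALID
Stream 4: decodes cleanly. VALID
Stream 5: decodes cleanly. VALID

Answer: no no yes yes yes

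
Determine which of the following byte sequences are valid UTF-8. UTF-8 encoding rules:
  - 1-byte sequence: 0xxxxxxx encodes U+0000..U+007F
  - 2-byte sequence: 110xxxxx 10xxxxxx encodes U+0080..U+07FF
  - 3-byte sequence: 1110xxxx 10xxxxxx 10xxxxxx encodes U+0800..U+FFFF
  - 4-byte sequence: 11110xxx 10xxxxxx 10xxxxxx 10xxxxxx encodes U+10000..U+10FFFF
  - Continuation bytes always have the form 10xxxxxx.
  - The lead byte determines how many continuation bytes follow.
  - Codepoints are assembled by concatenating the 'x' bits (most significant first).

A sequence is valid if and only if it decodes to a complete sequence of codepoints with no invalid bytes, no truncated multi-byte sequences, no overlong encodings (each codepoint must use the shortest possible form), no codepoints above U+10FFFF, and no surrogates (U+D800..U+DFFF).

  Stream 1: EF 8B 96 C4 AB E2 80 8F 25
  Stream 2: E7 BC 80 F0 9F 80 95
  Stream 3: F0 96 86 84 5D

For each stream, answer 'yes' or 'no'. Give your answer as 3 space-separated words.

Stream 1: decodes cleanly. VALID
Stream 2: decodes cleanly. VALID
Stream 3: decodes cleanly. VALID

Answer: yes yes yes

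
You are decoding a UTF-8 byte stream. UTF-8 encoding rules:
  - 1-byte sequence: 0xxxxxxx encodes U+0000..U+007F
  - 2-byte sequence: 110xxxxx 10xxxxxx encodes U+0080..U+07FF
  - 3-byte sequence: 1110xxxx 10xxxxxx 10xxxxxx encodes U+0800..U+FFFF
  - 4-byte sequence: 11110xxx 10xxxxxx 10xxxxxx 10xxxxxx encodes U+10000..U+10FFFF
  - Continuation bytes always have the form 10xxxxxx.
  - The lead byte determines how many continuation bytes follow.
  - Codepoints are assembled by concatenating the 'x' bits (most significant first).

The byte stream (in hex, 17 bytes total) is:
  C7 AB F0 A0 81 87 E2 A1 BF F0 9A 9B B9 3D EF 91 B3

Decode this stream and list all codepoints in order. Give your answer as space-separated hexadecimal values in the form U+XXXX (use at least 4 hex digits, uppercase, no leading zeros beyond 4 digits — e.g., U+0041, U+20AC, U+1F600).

Byte[0]=C7: 2-byte lead, need 1 cont bytes. acc=0x7
Byte[1]=AB: continuation. acc=(acc<<6)|0x2B=0x1EB
Completed: cp=U+01EB (starts at byte 0)
Byte[2]=F0: 4-byte lead, need 3 cont bytes. acc=0x0
Byte[3]=A0: continuation. acc=(acc<<6)|0x20=0x20
Byte[4]=81: continuation. acc=(acc<<6)|0x01=0x801
Byte[5]=87: continuation. acc=(acc<<6)|0x07=0x20047
Completed: cp=U+20047 (starts at byte 2)
Byte[6]=E2: 3-byte lead, need 2 cont bytes. acc=0x2
Byte[7]=A1: continuation. acc=(acc<<6)|0x21=0xA1
Byte[8]=BF: continuation. acc=(acc<<6)|0x3F=0x287F
Completed: cp=U+287F (starts at byte 6)
Byte[9]=F0: 4-byte lead, need 3 cont bytes. acc=0x0
Byte[10]=9A: continuation. acc=(acc<<6)|0x1A=0x1A
Byte[11]=9B: continuation. acc=(acc<<6)|0x1B=0x69B
Byte[12]=B9: continuation. acc=(acc<<6)|0x39=0x1A6F9
Completed: cp=U+1A6F9 (starts at byte 9)
Byte[13]=3D: 1-byte ASCII. cp=U+003D
Byte[14]=EF: 3-byte lead, need 2 cont bytes. acc=0xF
Byte[15]=91: continuation. acc=(acc<<6)|0x11=0x3D1
Byte[16]=B3: continuation. acc=(acc<<6)|0x33=0xF473
Completed: cp=U+F473 (starts at byte 14)

Answer: U+01EB U+20047 U+287F U+1A6F9 U+003D U+F473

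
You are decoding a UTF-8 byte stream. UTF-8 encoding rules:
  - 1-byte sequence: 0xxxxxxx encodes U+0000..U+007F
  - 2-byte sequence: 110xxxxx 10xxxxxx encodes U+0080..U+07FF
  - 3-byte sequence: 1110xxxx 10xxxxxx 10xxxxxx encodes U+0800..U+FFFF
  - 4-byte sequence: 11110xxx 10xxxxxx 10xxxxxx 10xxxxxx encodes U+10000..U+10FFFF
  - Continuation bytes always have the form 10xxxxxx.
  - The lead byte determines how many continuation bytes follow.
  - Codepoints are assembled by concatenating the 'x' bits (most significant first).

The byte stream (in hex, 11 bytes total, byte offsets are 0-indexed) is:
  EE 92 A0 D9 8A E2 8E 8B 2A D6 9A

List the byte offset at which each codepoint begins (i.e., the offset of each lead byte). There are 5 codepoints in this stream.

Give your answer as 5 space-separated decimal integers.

Answer: 0 3 5 8 9

Derivation:
Byte[0]=EE: 3-byte lead, need 2 cont bytes. acc=0xE
Byte[1]=92: continuation. acc=(acc<<6)|0x12=0x392
Byte[2]=A0: continuation. acc=(acc<<6)|0x20=0xE4A0
Completed: cp=U+E4A0 (starts at byte 0)
Byte[3]=D9: 2-byte lead, need 1 cont bytes. acc=0x19
Byte[4]=8A: continuation. acc=(acc<<6)|0x0A=0x64A
Completed: cp=U+064A (starts at byte 3)
Byte[5]=E2: 3-byte lead, need 2 cont bytes. acc=0x2
Byte[6]=8E: continuation. acc=(acc<<6)|0x0E=0x8E
Byte[7]=8B: continuation. acc=(acc<<6)|0x0B=0x238B
Completed: cp=U+238B (starts at byte 5)
Byte[8]=2A: 1-byte ASCII. cp=U+002A
Byte[9]=D6: 2-byte lead, need 1 cont bytes. acc=0x16
Byte[10]=9A: continuation. acc=(acc<<6)|0x1A=0x59A
Completed: cp=U+059A (starts at byte 9)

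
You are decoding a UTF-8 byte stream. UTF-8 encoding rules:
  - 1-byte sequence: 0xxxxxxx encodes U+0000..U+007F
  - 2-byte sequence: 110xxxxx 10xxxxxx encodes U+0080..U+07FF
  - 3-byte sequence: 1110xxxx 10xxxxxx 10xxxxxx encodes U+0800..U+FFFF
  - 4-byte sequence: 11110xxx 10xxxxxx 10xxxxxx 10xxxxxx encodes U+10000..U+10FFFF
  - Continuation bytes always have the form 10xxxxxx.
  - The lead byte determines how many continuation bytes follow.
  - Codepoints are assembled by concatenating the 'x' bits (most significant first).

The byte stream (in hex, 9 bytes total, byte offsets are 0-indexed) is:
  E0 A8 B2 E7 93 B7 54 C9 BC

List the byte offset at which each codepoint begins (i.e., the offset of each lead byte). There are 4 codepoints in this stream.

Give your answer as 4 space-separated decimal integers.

Answer: 0 3 6 7

Derivation:
Byte[0]=E0: 3-byte lead, need 2 cont bytes. acc=0x0
Byte[1]=A8: continuation. acc=(acc<<6)|0x28=0x28
Byte[2]=B2: continuation. acc=(acc<<6)|0x32=0xA32
Completed: cp=U+0A32 (starts at byte 0)
Byte[3]=E7: 3-byte lead, need 2 cont bytes. acc=0x7
Byte[4]=93: continuation. acc=(acc<<6)|0x13=0x1D3
Byte[5]=B7: continuation. acc=(acc<<6)|0x37=0x74F7
Completed: cp=U+74F7 (starts at byte 3)
Byte[6]=54: 1-byte ASCII. cp=U+0054
Byte[7]=C9: 2-byte lead, need 1 cont bytes. acc=0x9
Byte[8]=BC: continuation. acc=(acc<<6)|0x3C=0x27C
Completed: cp=U+027C (starts at byte 7)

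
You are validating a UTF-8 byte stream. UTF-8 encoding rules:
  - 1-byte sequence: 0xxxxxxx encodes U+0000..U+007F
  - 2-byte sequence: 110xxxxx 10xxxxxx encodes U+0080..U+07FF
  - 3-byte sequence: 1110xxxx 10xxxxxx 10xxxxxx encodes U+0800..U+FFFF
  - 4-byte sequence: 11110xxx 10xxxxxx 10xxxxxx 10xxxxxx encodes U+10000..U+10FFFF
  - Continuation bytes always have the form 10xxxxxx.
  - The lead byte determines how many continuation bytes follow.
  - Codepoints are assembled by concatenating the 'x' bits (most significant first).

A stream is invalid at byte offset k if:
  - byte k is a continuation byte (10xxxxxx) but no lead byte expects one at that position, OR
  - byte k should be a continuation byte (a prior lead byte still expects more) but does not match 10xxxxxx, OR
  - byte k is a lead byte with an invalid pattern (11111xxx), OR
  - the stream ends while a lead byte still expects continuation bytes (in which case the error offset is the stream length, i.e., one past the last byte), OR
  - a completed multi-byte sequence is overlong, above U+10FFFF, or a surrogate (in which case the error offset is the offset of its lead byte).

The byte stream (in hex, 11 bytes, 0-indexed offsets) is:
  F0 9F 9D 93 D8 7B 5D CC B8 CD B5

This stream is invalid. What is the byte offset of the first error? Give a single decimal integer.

Answer: 5

Derivation:
Byte[0]=F0: 4-byte lead, need 3 cont bytes. acc=0x0
Byte[1]=9F: continuation. acc=(acc<<6)|0x1F=0x1F
Byte[2]=9D: continuation. acc=(acc<<6)|0x1D=0x7DD
Byte[3]=93: continuation. acc=(acc<<6)|0x13=0x1F753
Completed: cp=U+1F753 (starts at byte 0)
Byte[4]=D8: 2-byte lead, need 1 cont bytes. acc=0x18
Byte[5]=7B: expected 10xxxxxx continuation. INVALID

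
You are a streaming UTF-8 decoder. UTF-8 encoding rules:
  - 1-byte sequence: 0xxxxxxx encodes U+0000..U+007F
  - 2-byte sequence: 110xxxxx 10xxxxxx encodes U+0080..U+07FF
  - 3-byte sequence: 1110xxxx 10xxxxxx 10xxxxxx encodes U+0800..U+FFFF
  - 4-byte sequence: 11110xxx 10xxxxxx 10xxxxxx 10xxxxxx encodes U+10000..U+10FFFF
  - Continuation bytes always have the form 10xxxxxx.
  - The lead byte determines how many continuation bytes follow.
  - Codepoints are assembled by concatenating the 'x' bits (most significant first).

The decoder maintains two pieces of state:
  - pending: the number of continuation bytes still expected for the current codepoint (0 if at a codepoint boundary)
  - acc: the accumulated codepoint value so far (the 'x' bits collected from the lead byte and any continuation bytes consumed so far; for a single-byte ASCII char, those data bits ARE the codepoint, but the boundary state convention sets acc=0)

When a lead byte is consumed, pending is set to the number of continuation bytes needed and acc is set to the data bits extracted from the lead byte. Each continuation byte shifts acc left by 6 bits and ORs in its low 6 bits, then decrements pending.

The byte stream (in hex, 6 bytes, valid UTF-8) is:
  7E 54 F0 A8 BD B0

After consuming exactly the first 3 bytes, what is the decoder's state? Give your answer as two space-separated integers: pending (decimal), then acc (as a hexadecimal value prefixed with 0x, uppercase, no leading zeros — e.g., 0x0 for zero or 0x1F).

Byte[0]=7E: 1-byte. pending=0, acc=0x0
Byte[1]=54: 1-byte. pending=0, acc=0x0
Byte[2]=F0: 4-byte lead. pending=3, acc=0x0

Answer: 3 0x0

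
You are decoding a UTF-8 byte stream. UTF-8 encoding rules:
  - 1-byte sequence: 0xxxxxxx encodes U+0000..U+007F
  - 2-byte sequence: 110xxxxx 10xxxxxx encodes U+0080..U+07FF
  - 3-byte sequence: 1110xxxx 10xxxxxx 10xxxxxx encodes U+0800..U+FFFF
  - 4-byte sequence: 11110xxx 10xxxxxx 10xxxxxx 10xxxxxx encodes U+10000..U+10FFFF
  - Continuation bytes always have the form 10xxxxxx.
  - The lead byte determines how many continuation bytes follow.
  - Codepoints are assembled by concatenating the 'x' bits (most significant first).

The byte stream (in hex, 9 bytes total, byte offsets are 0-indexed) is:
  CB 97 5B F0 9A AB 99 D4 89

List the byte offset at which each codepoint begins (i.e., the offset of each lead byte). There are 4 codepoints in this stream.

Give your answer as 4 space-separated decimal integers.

Byte[0]=CB: 2-byte lead, need 1 cont bytes. acc=0xB
Byte[1]=97: continuation. acc=(acc<<6)|0x17=0x2D7
Completed: cp=U+02D7 (starts at byte 0)
Byte[2]=5B: 1-byte ASCII. cp=U+005B
Byte[3]=F0: 4-byte lead, need 3 cont bytes. acc=0x0
Byte[4]=9A: continuation. acc=(acc<<6)|0x1A=0x1A
Byte[5]=AB: continuation. acc=(acc<<6)|0x2B=0x6AB
Byte[6]=99: continuation. acc=(acc<<6)|0x19=0x1AAD9
Completed: cp=U+1AAD9 (starts at byte 3)
Byte[7]=D4: 2-byte lead, need 1 cont bytes. acc=0x14
Byte[8]=89: continuation. acc=(acc<<6)|0x09=0x509
Completed: cp=U+0509 (starts at byte 7)

Answer: 0 2 3 7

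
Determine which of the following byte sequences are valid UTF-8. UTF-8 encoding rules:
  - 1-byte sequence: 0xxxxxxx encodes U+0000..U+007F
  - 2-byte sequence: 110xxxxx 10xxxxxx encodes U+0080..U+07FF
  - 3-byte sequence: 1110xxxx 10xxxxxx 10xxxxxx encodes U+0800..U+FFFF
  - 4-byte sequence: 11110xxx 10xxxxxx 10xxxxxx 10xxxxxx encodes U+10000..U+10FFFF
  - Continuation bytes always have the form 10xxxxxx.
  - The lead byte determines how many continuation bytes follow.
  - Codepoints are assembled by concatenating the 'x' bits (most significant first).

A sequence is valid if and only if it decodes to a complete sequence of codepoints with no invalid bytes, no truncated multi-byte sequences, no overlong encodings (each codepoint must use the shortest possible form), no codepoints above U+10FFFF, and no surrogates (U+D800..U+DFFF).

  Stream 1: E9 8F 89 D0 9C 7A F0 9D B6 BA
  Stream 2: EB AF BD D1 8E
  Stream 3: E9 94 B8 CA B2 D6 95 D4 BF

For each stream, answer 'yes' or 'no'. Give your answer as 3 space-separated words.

Answer: yes yes yes

Derivation:
Stream 1: decodes cleanly. VALID
Stream 2: decodes cleanly. VALID
Stream 3: decodes cleanly. VALID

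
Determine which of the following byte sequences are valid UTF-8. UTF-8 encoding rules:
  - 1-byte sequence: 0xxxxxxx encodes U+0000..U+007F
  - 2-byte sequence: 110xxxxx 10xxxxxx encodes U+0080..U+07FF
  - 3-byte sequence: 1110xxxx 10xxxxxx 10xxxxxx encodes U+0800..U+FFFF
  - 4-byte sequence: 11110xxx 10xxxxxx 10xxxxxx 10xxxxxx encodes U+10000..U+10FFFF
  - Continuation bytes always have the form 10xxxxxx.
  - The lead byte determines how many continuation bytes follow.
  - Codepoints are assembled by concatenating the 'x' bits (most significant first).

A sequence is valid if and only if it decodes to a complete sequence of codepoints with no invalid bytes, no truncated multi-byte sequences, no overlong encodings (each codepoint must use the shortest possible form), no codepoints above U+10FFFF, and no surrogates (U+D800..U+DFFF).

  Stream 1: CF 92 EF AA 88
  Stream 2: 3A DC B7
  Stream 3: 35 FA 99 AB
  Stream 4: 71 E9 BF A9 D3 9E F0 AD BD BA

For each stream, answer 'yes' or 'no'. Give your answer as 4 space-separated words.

Stream 1: decodes cleanly. VALID
Stream 2: decodes cleanly. VALID
Stream 3: error at byte offset 1. INVALID
Stream 4: decodes cleanly. VALID

Answer: yes yes no yes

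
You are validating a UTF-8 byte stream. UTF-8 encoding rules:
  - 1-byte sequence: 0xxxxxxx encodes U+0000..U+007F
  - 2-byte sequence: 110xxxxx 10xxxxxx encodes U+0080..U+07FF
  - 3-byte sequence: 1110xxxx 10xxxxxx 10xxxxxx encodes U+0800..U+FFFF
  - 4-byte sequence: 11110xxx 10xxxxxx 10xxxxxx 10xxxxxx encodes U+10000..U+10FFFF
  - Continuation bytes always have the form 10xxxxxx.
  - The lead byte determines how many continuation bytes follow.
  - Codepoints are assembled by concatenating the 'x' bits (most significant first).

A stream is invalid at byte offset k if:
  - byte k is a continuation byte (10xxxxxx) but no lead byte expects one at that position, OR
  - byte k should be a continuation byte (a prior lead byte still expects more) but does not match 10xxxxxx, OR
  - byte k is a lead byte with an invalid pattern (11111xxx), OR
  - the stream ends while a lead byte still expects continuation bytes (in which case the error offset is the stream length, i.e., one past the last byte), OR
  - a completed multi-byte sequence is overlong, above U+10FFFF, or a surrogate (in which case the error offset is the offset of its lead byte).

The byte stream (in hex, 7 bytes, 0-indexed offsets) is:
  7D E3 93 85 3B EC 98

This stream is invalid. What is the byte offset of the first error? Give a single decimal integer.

Byte[0]=7D: 1-byte ASCII. cp=U+007D
Byte[1]=E3: 3-byte lead, need 2 cont bytes. acc=0x3
Byte[2]=93: continuation. acc=(acc<<6)|0x13=0xD3
Byte[3]=85: continuation. acc=(acc<<6)|0x05=0x34C5
Completed: cp=U+34C5 (starts at byte 1)
Byte[4]=3B: 1-byte ASCII. cp=U+003B
Byte[5]=EC: 3-byte lead, need 2 cont bytes. acc=0xC
Byte[6]=98: continuation. acc=(acc<<6)|0x18=0x318
Byte[7]: stream ended, expected continuation. INVALID

Answer: 7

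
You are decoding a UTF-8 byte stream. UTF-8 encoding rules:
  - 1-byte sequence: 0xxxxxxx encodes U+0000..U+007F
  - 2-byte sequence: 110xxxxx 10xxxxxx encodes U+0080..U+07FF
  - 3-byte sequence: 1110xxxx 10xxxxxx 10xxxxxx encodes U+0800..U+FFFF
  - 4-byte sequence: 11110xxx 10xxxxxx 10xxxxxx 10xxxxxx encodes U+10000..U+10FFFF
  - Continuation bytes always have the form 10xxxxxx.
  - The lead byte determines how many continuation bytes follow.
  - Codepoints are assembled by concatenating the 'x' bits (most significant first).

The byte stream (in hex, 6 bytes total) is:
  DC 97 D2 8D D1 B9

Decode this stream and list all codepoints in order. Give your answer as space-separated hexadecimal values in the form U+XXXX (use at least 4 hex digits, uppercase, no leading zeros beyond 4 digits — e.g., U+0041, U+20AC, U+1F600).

Answer: U+0717 U+048D U+0479

Derivation:
Byte[0]=DC: 2-byte lead, need 1 cont bytes. acc=0x1C
Byte[1]=97: continuation. acc=(acc<<6)|0x17=0x717
Completed: cp=U+0717 (starts at byte 0)
Byte[2]=D2: 2-byte lead, need 1 cont bytes. acc=0x12
Byte[3]=8D: continuation. acc=(acc<<6)|0x0D=0x48D
Completed: cp=U+048D (starts at byte 2)
Byte[4]=D1: 2-byte lead, need 1 cont bytes. acc=0x11
Byte[5]=B9: continuation. acc=(acc<<6)|0x39=0x479
Completed: cp=U+0479 (starts at byte 4)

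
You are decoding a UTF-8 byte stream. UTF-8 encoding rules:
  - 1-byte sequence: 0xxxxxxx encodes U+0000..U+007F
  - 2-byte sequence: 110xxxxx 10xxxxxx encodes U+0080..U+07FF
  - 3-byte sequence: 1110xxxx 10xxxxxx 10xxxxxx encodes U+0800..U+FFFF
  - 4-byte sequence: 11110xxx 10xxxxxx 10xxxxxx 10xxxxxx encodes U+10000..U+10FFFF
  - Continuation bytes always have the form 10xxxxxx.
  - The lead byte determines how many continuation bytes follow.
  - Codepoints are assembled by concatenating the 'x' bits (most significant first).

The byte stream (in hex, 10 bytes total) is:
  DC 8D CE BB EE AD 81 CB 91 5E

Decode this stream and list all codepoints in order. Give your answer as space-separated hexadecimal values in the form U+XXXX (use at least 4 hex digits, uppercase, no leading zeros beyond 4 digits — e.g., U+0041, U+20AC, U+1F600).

Answer: U+070D U+03BB U+EB41 U+02D1 U+005E

Derivation:
Byte[0]=DC: 2-byte lead, need 1 cont bytes. acc=0x1C
Byte[1]=8D: continuation. acc=(acc<<6)|0x0D=0x70D
Completed: cp=U+070D (starts at byte 0)
Byte[2]=CE: 2-byte lead, need 1 cont bytes. acc=0xE
Byte[3]=BB: continuation. acc=(acc<<6)|0x3B=0x3BB
Completed: cp=U+03BB (starts at byte 2)
Byte[4]=EE: 3-byte lead, need 2 cont bytes. acc=0xE
Byte[5]=AD: continuation. acc=(acc<<6)|0x2D=0x3AD
Byte[6]=81: continuation. acc=(acc<<6)|0x01=0xEB41
Completed: cp=U+EB41 (starts at byte 4)
Byte[7]=CB: 2-byte lead, need 1 cont bytes. acc=0xB
Byte[8]=91: continuation. acc=(acc<<6)|0x11=0x2D1
Completed: cp=U+02D1 (starts at byte 7)
Byte[9]=5E: 1-byte ASCII. cp=U+005E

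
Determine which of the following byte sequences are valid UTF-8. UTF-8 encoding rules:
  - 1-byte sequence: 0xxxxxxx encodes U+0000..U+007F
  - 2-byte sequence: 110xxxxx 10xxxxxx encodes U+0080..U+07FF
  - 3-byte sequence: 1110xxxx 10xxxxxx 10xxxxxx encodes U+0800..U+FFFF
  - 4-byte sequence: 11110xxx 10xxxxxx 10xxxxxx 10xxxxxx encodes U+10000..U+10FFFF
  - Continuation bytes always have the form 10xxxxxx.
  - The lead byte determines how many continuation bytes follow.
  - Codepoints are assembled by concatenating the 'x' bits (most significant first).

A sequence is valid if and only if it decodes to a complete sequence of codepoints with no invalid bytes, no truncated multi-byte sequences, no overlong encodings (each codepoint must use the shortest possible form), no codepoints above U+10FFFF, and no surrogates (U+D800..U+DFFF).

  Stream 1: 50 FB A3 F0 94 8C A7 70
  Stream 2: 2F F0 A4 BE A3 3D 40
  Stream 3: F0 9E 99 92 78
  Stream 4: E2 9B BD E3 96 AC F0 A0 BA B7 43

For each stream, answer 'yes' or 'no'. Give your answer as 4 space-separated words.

Stream 1: error at byte offset 1. INVALID
Stream 2: decodes cleanly. VALID
Stream 3: decodes cleanly. VALID
Stream 4: decodes cleanly. VALID

Answer: no yes yes yes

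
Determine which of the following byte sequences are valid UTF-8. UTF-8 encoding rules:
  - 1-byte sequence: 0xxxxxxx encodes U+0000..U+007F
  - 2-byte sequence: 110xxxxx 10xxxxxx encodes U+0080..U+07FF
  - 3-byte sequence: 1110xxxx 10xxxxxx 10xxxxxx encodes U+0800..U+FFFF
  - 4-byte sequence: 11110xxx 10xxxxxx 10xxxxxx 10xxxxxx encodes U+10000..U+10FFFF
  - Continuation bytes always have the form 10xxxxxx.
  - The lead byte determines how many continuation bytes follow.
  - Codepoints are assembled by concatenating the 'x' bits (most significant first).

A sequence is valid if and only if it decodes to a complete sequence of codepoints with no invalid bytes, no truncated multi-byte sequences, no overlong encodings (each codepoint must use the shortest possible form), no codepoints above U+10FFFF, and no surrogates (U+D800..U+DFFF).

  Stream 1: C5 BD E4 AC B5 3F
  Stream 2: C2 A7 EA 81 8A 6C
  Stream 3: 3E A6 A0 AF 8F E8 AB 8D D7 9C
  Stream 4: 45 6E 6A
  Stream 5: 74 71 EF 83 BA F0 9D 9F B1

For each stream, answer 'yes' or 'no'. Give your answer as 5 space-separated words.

Stream 1: decodes cleanly. VALID
Stream 2: decodes cleanly. VALID
Stream 3: error at byte offset 1. INVALID
Stream 4: decodes cleanly. VALID
Stream 5: decodes cleanly. VALID

Answer: yes yes no yes yes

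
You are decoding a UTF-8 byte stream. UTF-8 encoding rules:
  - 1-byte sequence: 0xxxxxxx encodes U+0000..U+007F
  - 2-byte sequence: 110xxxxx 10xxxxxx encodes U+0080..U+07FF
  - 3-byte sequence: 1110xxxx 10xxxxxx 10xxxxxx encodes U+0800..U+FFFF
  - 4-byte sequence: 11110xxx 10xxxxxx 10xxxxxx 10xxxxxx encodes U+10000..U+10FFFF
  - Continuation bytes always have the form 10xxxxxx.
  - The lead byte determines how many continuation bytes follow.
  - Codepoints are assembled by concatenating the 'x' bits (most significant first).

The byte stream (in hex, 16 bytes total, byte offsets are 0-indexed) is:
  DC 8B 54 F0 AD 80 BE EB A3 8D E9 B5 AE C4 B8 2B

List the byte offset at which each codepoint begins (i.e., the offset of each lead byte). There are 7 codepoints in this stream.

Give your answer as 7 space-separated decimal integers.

Answer: 0 2 3 7 10 13 15

Derivation:
Byte[0]=DC: 2-byte lead, need 1 cont bytes. acc=0x1C
Byte[1]=8B: continuation. acc=(acc<<6)|0x0B=0x70B
Completed: cp=U+070B (starts at byte 0)
Byte[2]=54: 1-byte ASCII. cp=U+0054
Byte[3]=F0: 4-byte lead, need 3 cont bytes. acc=0x0
Byte[4]=AD: continuation. acc=(acc<<6)|0x2D=0x2D
Byte[5]=80: continuation. acc=(acc<<6)|0x00=0xB40
Byte[6]=BE: continuation. acc=(acc<<6)|0x3E=0x2D03E
Completed: cp=U+2D03E (starts at byte 3)
Byte[7]=EB: 3-byte lead, need 2 cont bytes. acc=0xB
Byte[8]=A3: continuation. acc=(acc<<6)|0x23=0x2E3
Byte[9]=8D: continuation. acc=(acc<<6)|0x0D=0xB8CD
Completed: cp=U+B8CD (starts at byte 7)
Byte[10]=E9: 3-byte lead, need 2 cont bytes. acc=0x9
Byte[11]=B5: continuation. acc=(acc<<6)|0x35=0x275
Byte[12]=AE: continuation. acc=(acc<<6)|0x2E=0x9D6E
Completed: cp=U+9D6E (starts at byte 10)
Byte[13]=C4: 2-byte lead, need 1 cont bytes. acc=0x4
Byte[14]=B8: continuation. acc=(acc<<6)|0x38=0x138
Completed: cp=U+0138 (starts at byte 13)
Byte[15]=2B: 1-byte ASCII. cp=U+002B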